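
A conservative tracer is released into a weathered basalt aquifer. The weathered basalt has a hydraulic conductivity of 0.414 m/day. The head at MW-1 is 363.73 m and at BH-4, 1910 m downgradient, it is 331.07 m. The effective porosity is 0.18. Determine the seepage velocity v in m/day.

Hydraulic gradient i = (363.73 − 331.07) / 1910 = 32.66 / 1910 = 0.01710.
Darcy flux q = K · i = 0.4140 × 0.01710 = 0.007079 m/day.
Seepage velocity v = q / n_e = 0.007079 / 0.18 = 0.03933 m/day.

0.0393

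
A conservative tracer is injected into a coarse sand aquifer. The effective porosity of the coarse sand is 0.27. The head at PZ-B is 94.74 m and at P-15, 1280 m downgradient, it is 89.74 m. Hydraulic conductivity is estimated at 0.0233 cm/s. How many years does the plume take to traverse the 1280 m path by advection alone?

Convert K: 0.0233 cm/s × 864 = 20.13 m/day.
Hydraulic gradient i = (94.74 − 89.74) / 1280 = 5 / 1280 = 0.003906.
Darcy flux q = K · i = 20.13 × 0.003906 = 0.07864 m/day.
Seepage velocity v = q / n_e = 0.07864 / 0.27 = 0.2913 m/day.
Travel time t = L / v = 1280 / 0.2913 = 4395 days = 12.03 years.

12.0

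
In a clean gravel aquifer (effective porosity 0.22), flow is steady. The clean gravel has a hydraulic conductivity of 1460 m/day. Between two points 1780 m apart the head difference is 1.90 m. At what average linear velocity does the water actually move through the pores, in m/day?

Hydraulic gradient i = Δh / L = 1.90 / 1780 = 0.001067.
Darcy flux q = K · i = 1460 × 0.001067 = 1.558 m/day.
Seepage velocity v = q / n_e = 1.558 / 0.22 = 7.084 m/day.

7.08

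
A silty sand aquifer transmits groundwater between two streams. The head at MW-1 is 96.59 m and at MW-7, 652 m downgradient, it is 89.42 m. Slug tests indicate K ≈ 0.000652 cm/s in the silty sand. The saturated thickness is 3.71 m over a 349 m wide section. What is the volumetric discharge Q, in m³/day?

Convert K: 0.000652 cm/s × 864 = 0.5633 m/day.
Cross-sectional area A = 349 × 3.71 = 1295 m².
Hydraulic gradient i = (96.59 − 89.42) / 652 = 7.17 / 652 = 0.01100.
Darcy's law: Q = K · A · i = 0.5633 × 1295 × 0.01100 = 8.021 m³/day.

8.02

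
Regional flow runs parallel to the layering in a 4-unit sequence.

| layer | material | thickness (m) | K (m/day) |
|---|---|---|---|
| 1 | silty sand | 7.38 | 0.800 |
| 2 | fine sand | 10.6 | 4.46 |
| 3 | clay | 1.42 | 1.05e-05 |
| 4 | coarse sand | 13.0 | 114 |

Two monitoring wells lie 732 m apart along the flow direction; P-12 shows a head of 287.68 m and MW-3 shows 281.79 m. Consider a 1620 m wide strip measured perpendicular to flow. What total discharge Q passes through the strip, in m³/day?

20000

Flow is parallel to layering, so each bed carries its own Darcy discharge and the transmissivities add.
Σ(K_i·b_i) = 0.800×7.38 + 4.46×10.6 + 1.05e-05×1.42 + 114×13.0 = 1535 m²/day.
Hydraulic gradient i = (287.68 − 281.79) / 732 = 5.89 / 732 = 0.008046.
Q = Σ(K_i·b_i) · W · i = 1535 × 1620 × 0.008046 = 20011 m³/day.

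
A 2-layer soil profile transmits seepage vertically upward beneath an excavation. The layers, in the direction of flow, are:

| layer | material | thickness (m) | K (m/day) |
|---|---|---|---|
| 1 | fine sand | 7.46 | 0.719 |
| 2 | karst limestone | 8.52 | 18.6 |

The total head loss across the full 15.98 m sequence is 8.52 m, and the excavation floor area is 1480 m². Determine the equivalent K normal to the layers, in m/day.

1.48

Flow is perpendicular to layering, so the layers act in series and the equivalent K is the thickness-weighted harmonic mean.
Total thickness L = 7.46 + 8.52 = 15.98 m.
Σ(b_i/K_i) = 7.46/0.719 + 8.52/18.6 = 10.83 d.
K_eq = L / Σ(b_i/K_i) = 15.98 / 10.83 = 1.475 m/day.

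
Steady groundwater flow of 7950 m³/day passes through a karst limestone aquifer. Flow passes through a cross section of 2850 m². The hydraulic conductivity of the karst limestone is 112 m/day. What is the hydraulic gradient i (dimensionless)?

From Q = K·A·i, i = Q / (K·A) = 7950 / (112.0 × 2850) = 0.02491.

0.0249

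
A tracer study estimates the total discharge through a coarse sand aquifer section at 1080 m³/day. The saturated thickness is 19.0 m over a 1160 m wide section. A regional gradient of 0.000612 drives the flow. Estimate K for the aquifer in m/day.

Cross-sectional area A = 1160 × 19.0 = 22040 m².
Hydraulic gradient i = 0.000612.
From Q = K·A·i, K = Q / (A·i) = 1080 / (22040 × 0.0006120) = 80.07 m/day.

80.1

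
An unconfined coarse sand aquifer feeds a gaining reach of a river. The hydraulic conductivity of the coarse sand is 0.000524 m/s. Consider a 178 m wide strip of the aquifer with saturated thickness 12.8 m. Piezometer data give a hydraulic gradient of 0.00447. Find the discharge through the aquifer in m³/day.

461

Convert K: 0.000524 m/s × 86400 = 45.27 m/day.
Cross-sectional area A = 178 × 12.8 = 2278 m².
Hydraulic gradient i = 0.00447.
Darcy's law: Q = K · A · i = 45.27 × 2278 × 0.004470 = 461.1 m³/day.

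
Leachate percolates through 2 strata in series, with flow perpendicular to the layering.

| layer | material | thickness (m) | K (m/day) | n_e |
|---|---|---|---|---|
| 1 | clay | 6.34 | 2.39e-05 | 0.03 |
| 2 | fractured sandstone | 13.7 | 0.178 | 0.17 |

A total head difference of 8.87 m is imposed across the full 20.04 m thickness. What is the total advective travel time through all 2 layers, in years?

206

With flow normal to the layers, continuity requires the same specific discharge q through every layer.
Σ(b_i/K_i) = 6.34/2.39e-05 + 13.7/0.178 = 2.653e+05 d.
q = Δh / Σ(b_i/K_i) = 8.87 / 2.653e+05 = 3.343e-05 m/day.
In each layer the seepage velocity is v_i = q/n_i, so the layer transit time is t_i = b_i·n_i / q:
  layer 1 (clay): t_1 = 6.34 × 0.03 / 3.343e-05 = 5690 d
  layer 2 (fractured sandstone): t_2 = 13.7 × 0.17 / 3.343e-05 = 69673 d
Total t = Σ t_i = 75363 days = 206.3 years.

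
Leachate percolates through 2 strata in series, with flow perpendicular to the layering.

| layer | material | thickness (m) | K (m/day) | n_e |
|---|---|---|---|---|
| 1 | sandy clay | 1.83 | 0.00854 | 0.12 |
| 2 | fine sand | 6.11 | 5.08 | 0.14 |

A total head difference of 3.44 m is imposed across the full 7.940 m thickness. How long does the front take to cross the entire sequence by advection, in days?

With flow normal to the layers, continuity requires the same specific discharge q through every layer.
Σ(b_i/K_i) = 1.83/0.00854 + 6.11/5.08 = 215.5 d.
q = Δh / Σ(b_i/K_i) = 3.44 / 215.5 = 0.01596 m/day.
In each layer the seepage velocity is v_i = q/n_i, so the layer transit time is t_i = b_i·n_i / q:
  layer 1 (sandy clay): t_1 = 1.83 × 0.12 / 0.01596 = 13.76 d
  layer 2 (fine sand): t_2 = 6.11 × 0.14 / 0.01596 = 53.58 d
Total t = Σ t_i = 67.34 days.

67.3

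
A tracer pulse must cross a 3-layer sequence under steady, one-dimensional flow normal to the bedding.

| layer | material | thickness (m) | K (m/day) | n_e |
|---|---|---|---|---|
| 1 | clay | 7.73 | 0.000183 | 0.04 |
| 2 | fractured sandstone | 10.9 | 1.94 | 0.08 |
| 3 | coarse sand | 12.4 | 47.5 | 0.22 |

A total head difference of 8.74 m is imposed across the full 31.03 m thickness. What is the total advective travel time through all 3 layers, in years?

With flow normal to the layers, continuity requires the same specific discharge q through every layer.
Σ(b_i/K_i) = 7.73/0.000183 + 10.9/1.94 + 12.4/47.5 = 42246 d.
q = Δh / Σ(b_i/K_i) = 8.74 / 42246 = 0.0002069 m/day.
In each layer the seepage velocity is v_i = q/n_i, so the layer transit time is t_i = b_i·n_i / q:
  layer 1 (clay): t_1 = 7.73 × 0.04 / 0.0002069 = 1495 d
  layer 2 (fractured sandstone): t_2 = 10.9 × 0.08 / 0.0002069 = 4215 d
  layer 3 (coarse sand): t_3 = 12.4 × 0.22 / 0.0002069 = 13186 d
Total t = Σ t_i = 18896 days = 51.73 years.

51.7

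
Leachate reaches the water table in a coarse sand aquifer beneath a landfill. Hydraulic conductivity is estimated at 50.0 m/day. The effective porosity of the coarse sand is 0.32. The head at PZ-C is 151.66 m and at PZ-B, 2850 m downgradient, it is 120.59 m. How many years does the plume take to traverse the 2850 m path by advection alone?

Hydraulic gradient i = (151.66 − 120.59) / 2850 = 31.07 / 2850 = 0.01090.
Darcy flux q = K · i = 50.00 × 0.01090 = 0.5451 m/day.
Seepage velocity v = q / n_e = 0.5451 / 0.32 = 1.703 m/day.
Travel time t = L / v = 2850 / 1.703 = 1673 days = 4.581 years.

4.58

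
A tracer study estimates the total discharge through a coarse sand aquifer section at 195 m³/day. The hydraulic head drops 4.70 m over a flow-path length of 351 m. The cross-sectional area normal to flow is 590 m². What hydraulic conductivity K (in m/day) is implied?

Hydraulic gradient i = Δh / L = 4.70 / 351 = 0.01339.
From Q = K·A·i, K = Q / (A·i) = 195 / (590.0 × 0.01339) = 24.68 m/day.

24.7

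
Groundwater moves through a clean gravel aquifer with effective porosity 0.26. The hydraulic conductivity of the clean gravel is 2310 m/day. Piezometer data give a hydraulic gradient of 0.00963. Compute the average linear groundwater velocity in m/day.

Hydraulic gradient i = 0.00963.
Darcy flux q = K · i = 2310 × 0.009630 = 22.25 m/day.
Seepage velocity v = q / n_e = 22.25 / 0.26 = 85.56 m/day.

85.6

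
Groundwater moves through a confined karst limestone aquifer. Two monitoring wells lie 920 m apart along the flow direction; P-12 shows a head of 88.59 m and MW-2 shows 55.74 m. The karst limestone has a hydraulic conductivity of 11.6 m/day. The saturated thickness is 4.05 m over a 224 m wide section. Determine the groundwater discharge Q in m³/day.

Cross-sectional area A = 224 × 4.05 = 907.2 m².
Hydraulic gradient i = (88.59 − 55.74) / 920 = 32.85 / 920 = 0.03571.
Darcy's law: Q = K · A · i = 11.60 × 907.2 × 0.03571 = 375.8 m³/day.

376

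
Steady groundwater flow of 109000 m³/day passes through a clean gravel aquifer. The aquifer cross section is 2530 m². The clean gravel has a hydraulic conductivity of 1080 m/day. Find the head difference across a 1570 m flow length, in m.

From Q = K·A·i, i = Q / (K·A) = 109000 / (1080 × 2530) = 0.03989.
Head loss Δh = i · L = 0.03989 × 1570 = 62.63 m.

62.6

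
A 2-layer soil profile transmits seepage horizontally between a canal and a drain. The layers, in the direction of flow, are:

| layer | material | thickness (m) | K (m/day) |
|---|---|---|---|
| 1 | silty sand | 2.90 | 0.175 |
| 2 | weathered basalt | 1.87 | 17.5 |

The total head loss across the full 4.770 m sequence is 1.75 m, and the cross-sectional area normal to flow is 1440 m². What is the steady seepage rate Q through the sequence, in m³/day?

Flow is perpendicular to layering, so the layers act in series and the equivalent K is the thickness-weighted harmonic mean.
Total thickness L = 2.90 + 1.87 = 4.770 m.
Σ(b_i/K_i) = 2.90/0.175 + 1.87/17.5 = 16.68 d.
K_eq = L / Σ(b_i/K_i) = 4.770 / 16.68 = 0.2860 m/day.
Q = K_eq · A · (Δh/L) = 0.2860 × 1440 × (1.75/4.770) = 151.1 m³/day.

151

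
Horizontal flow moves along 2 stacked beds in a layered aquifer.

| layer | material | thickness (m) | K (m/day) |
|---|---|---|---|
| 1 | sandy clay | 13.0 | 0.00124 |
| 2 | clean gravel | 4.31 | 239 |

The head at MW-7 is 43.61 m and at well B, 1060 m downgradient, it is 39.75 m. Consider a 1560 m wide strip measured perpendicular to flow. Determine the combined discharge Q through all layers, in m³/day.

5850

Flow is parallel to layering, so each bed carries its own Darcy discharge and the transmissivities add.
Σ(K_i·b_i) = 0.00124×13.0 + 239×4.31 = 1030 m²/day.
Hydraulic gradient i = (43.61 − 39.75) / 1060 = 3.86 / 1060 = 0.003642.
Q = Σ(K_i·b_i) · W · i = 1030 × 1560 × 0.003642 = 5852 m³/day.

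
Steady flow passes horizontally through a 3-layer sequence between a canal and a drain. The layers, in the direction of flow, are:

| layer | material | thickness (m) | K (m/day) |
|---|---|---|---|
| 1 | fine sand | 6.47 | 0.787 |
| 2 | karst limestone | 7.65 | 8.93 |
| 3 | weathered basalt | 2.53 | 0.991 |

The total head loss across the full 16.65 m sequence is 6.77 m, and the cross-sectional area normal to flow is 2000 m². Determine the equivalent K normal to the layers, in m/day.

1.43

Flow is perpendicular to layering, so the layers act in series and the equivalent K is the thickness-weighted harmonic mean.
Total thickness L = 6.47 + 7.65 + 2.53 = 16.65 m.
Σ(b_i/K_i) = 6.47/0.787 + 7.65/8.93 + 2.53/0.991 = 11.63 d.
K_eq = L / Σ(b_i/K_i) = 16.65 / 11.63 = 1.432 m/day.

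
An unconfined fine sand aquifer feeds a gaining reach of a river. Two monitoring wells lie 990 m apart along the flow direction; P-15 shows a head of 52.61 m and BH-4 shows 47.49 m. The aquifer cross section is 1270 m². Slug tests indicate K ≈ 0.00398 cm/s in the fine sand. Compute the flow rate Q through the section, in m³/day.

22.6

Convert K: 0.00398 cm/s × 864 = 3.439 m/day.
Hydraulic gradient i = (52.61 − 47.49) / 990 = 5.12 / 990 = 0.005172.
Darcy's law: Q = K · A · i = 3.439 × 1270 × 0.005172 = 22.59 m³/day.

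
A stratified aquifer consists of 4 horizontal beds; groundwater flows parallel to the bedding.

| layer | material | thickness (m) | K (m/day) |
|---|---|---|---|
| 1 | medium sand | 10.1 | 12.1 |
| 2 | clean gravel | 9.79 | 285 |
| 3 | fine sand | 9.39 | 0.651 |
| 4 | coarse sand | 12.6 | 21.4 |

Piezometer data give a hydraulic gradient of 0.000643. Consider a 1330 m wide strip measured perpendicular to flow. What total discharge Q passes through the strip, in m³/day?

Flow is parallel to layering, so each bed carries its own Darcy discharge and the transmissivities add.
Σ(K_i·b_i) = 12.1×10.1 + 285×9.79 + 0.651×9.39 + 21.4×12.6 = 3188 m²/day.
Hydraulic gradient i = 0.000643.
Q = Σ(K_i·b_i) · W · i = 3188 × 1330 × 0.0006430 = 2726 m³/day.

2730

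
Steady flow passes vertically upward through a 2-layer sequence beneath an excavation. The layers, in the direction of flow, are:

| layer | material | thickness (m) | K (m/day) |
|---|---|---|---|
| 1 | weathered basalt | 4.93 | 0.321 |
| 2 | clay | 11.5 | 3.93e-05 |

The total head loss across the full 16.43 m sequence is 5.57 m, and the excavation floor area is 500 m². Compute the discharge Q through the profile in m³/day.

Flow is perpendicular to layering, so the layers act in series and the equivalent K is the thickness-weighted harmonic mean.
Total thickness L = 4.93 + 11.5 = 16.43 m.
Σ(b_i/K_i) = 4.93/0.321 + 11.5/3.93e-05 = 2.926e+05 d.
K_eq = L / Σ(b_i/K_i) = 16.43 / 2.926e+05 = 5.614e-05 m/day.
Q = K_eq · A · (Δh/L) = 5.614e-05 × 500 × (5.57/16.43) = 0.009517 m³/day.

0.00952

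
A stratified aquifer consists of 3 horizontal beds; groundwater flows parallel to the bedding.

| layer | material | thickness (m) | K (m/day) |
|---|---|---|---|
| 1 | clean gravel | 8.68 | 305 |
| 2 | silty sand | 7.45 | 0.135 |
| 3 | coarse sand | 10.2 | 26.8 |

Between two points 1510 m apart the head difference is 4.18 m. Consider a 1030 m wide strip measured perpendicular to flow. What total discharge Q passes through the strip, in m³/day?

Flow is parallel to layering, so each bed carries its own Darcy discharge and the transmissivities add.
Σ(K_i·b_i) = 305×8.68 + 0.135×7.45 + 26.8×10.2 = 2922 m²/day.
Hydraulic gradient i = Δh / L = 4.18 / 1510 = 0.002768.
Q = Σ(K_i·b_i) · W · i = 2922 × 1030 × 0.002768 = 8331 m³/day.

8330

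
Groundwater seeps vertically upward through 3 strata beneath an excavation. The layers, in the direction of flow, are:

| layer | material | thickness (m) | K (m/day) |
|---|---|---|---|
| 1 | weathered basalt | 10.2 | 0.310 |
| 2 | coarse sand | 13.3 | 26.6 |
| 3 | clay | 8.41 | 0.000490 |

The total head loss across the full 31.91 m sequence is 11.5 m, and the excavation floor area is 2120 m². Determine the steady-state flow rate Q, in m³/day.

1.42

Flow is perpendicular to layering, so the layers act in series and the equivalent K is the thickness-weighted harmonic mean.
Total thickness L = 10.2 + 13.3 + 8.41 = 31.91 m.
Σ(b_i/K_i) = 10.2/0.310 + 13.3/26.6 + 8.41/0.000490 = 17197 d.
K_eq = L / Σ(b_i/K_i) = 31.91 / 17197 = 0.001856 m/day.
Q = K_eq · A · (Δh/L) = 0.001856 × 2120 × (11.5/31.91) = 1.418 m³/day.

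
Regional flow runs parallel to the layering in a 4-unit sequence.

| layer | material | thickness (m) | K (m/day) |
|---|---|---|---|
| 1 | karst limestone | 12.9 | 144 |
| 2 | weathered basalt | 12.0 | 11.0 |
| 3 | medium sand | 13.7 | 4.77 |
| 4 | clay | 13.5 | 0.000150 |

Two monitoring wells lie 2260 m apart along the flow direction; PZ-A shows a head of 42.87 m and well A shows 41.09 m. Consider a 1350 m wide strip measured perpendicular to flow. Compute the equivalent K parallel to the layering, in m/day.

Flow is parallel to layering, so each bed carries its own Darcy discharge and the transmissivities add.
Σ(K_i·b_i) = 144×12.9 + 11.0×12.0 + 4.77×13.7 + 0.000150×13.5 = 2055 m²/day.
Total thickness b = 52.10 m, so K_eq = Σ(K_i·b_i)/b = 39.44 m/day.

39.4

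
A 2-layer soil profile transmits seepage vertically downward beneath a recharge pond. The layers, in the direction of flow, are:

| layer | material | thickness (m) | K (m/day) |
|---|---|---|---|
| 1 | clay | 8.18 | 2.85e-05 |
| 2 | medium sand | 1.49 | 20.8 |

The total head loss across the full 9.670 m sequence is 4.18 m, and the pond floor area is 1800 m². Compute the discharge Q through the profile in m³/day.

Flow is perpendicular to layering, so the layers act in series and the equivalent K is the thickness-weighted harmonic mean.
Total thickness L = 8.18 + 1.49 = 9.670 m.
Σ(b_i/K_i) = 8.18/2.85e-05 + 1.49/20.8 = 2.870e+05 d.
K_eq = L / Σ(b_i/K_i) = 9.670 / 2.870e+05 = 3.369e-05 m/day.
Q = K_eq · A · (Δh/L) = 3.369e-05 × 1800 × (4.18/9.670) = 0.02621 m³/day.

0.0262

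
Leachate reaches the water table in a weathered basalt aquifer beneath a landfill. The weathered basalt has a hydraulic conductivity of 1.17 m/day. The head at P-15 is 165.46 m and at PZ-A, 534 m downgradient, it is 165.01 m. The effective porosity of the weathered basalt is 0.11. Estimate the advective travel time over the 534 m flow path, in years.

163

Hydraulic gradient i = (165.46 − 165.01) / 534 = 0.45 / 534 = 0.0008427.
Darcy flux q = K · i = 1.170 × 0.0008427 = 0.0009860 m/day.
Seepage velocity v = q / n_e = 0.0009860 / 0.11 = 0.008963 m/day.
Travel time t = L / v = 534 / 0.008963 = 59577 days = 163.1 years.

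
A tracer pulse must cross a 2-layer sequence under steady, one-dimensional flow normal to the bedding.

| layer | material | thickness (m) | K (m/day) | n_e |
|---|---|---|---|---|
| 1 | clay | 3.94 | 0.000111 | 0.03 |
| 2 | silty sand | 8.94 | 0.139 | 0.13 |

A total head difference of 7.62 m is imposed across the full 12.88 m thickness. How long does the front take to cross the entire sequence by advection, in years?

With flow normal to the layers, continuity requires the same specific discharge q through every layer.
Σ(b_i/K_i) = 3.94/0.000111 + 8.94/0.139 = 35560 d.
q = Δh / Σ(b_i/K_i) = 7.62 / 35560 = 0.0002143 m/day.
In each layer the seepage velocity is v_i = q/n_i, so the layer transit time is t_i = b_i·n_i / q:
  layer 1 (clay): t_1 = 3.94 × 0.03 / 0.0002143 = 551.6 d
  layer 2 (silty sand): t_2 = 8.94 × 0.13 / 0.0002143 = 5424 d
Total t = Σ t_i = 5975 days = 16.36 years.

16.4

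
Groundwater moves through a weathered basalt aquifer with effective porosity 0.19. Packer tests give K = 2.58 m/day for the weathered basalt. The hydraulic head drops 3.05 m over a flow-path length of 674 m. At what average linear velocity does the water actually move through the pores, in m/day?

0.0614

Hydraulic gradient i = Δh / L = 3.05 / 674 = 0.004525.
Darcy flux q = K · i = 2.580 × 0.004525 = 0.01168 m/day.
Seepage velocity v = q / n_e = 0.01168 / 0.19 = 0.06145 m/day.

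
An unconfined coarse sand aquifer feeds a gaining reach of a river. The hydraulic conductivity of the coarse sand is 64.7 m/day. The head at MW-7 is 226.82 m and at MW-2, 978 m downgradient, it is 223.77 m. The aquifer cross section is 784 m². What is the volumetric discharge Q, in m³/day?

Hydraulic gradient i = (226.82 − 223.77) / 978 = 3.05 / 978 = 0.003119.
Darcy's law: Q = K · A · i = 64.70 × 784.0 × 0.003119 = 158.2 m³/day.

158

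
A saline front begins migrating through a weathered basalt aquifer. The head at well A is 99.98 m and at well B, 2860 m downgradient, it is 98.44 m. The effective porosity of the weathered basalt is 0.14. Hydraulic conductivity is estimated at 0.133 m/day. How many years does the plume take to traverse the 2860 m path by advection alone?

Hydraulic gradient i = (99.98 − 98.44) / 2860 = 1.54 / 2860 = 0.0005385.
Darcy flux q = K · i = 0.1330 × 0.0005385 = 7.162e-05 m/day.
Seepage velocity v = q / n_e = 7.162e-05 / 0.14 = 0.0005115 m/day.
Travel time t = L / v = 2860 / 0.0005115 = 5.591e+06 days = 15307 years.

15300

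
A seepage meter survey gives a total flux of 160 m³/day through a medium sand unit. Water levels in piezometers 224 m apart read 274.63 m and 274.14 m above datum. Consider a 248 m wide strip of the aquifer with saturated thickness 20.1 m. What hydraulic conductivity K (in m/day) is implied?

14.7

Cross-sectional area A = 248 × 20.1 = 4985 m².
Hydraulic gradient i = (274.63 − 274.14) / 224 = 0.49 / 224 = 0.002187.
From Q = K·A·i, K = Q / (A·i) = 160 / (4985 × 0.002187) = 14.67 m/day.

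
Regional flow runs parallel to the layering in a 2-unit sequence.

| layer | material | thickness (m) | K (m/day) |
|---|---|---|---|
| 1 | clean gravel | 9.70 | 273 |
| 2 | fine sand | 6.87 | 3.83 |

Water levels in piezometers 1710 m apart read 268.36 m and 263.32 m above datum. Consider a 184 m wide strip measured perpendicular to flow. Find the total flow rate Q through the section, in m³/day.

Flow is parallel to layering, so each bed carries its own Darcy discharge and the transmissivities add.
Σ(K_i·b_i) = 273×9.70 + 3.83×6.87 = 2674 m²/day.
Hydraulic gradient i = (268.36 − 263.32) / 1710 = 5.04 / 1710 = 0.002947.
Q = Σ(K_i·b_i) · W · i = 2674 × 184 × 0.002947 = 1450 m³/day.

1450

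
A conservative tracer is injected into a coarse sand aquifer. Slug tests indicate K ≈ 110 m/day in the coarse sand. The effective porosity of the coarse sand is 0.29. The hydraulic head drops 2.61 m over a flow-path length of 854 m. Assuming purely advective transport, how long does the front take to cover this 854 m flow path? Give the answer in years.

Hydraulic gradient i = Δh / L = 2.61 / 854 = 0.003056.
Darcy flux q = K · i = 110.0 × 0.003056 = 0.3362 m/day.
Seepage velocity v = q / n_e = 0.3362 / 0.29 = 1.159 m/day.
Travel time t = L / v = 854 / 1.159 = 736.7 days = 2.017 years.

2.02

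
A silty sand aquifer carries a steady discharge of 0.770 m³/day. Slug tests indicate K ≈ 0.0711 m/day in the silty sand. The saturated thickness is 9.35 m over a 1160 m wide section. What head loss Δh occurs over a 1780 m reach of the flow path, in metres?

Cross-sectional area A = 1160 × 9.35 = 10846 m².
From Q = K·A·i, i = Q / (K·A) = 0.770 / (0.07110 × 10846) = 0.0009985.
Head loss Δh = i · L = 0.0009985 × 1780 = 1.777 m.

1.78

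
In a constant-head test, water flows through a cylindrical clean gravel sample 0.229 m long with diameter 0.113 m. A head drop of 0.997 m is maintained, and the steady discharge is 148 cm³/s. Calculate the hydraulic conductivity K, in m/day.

293

Cross-sectional area A = π·(d/2)² = π × (0.113/2)² = 0.01003 m².
Convert discharge: 148 cm³/s = 0.0001480 m³/s.
Darcy's law rearranged: K = Q·L / (A·Δh) = 0.0001480 × 0.229 / (0.01003 × 0.997) = 0.003390 m/s = 292.9 m/day.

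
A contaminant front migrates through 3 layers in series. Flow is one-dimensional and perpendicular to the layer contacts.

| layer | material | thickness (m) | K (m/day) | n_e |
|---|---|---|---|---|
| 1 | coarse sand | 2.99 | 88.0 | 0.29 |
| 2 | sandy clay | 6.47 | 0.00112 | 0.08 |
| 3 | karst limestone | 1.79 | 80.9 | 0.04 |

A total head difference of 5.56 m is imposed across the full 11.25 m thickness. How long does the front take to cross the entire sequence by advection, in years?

With flow normal to the layers, continuity requires the same specific discharge q through every layer.
Σ(b_i/K_i) = 2.99/88.0 + 6.47/0.00112 + 1.79/80.9 = 5777 d.
q = Δh / Σ(b_i/K_i) = 5.56 / 5777 = 0.0009625 m/day.
In each layer the seepage velocity is v_i = q/n_i, so the layer transit time is t_i = b_i·n_i / q:
  layer 1 (coarse sand): t_1 = 2.99 × 0.29 / 0.0009625 = 900.9 d
  layer 2 (sandy clay): t_2 = 6.47 × 0.08 / 0.0009625 = 537.8 d
  layer 3 (karst limestone): t_3 = 1.79 × 0.04 / 0.0009625 = 74.39 d
Total t = Σ t_i = 1513 days = 4.143 years.

4.14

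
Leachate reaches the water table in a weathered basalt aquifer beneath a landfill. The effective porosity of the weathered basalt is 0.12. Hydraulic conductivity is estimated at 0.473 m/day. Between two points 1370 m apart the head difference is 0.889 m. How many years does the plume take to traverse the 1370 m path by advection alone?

Hydraulic gradient i = Δh / L = 0.889 / 1370 = 0.0006489.
Darcy flux q = K · i = 0.4730 × 0.0006489 = 0.0003069 m/day.
Seepage velocity v = q / n_e = 0.0003069 / 0.12 = 0.002558 m/day.
Travel time t = L / v = 1370 / 0.002558 = 5.356e+05 days = 1466 years.

1470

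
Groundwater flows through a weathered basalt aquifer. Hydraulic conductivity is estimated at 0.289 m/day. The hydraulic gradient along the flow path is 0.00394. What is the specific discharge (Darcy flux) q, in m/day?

0.00114

Hydraulic gradient i = 0.00394.
Specific discharge q = K · i = 0.2890 × 0.003940 = 0.001139 m/day.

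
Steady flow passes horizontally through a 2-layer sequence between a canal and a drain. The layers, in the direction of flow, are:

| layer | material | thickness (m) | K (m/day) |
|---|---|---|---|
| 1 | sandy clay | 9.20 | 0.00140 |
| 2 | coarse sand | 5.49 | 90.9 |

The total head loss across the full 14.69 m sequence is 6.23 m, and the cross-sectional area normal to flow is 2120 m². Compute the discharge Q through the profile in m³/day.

Flow is perpendicular to layering, so the layers act in series and the equivalent K is the thickness-weighted harmonic mean.
Total thickness L = 9.20 + 5.49 = 14.69 m.
Σ(b_i/K_i) = 9.20/0.00140 + 5.49/90.9 = 6571 d.
K_eq = L / Σ(b_i/K_i) = 14.69 / 6571 = 0.002235 m/day.
Q = K_eq · A · (Δh/L) = 0.002235 × 2120 × (6.23/14.69) = 2.010 m³/day.

2.01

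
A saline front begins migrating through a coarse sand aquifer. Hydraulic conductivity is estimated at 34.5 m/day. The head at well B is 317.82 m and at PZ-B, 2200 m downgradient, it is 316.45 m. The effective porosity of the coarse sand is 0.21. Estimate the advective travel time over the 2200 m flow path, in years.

Hydraulic gradient i = (317.82 − 316.45) / 2200 = 1.37 / 2200 = 0.0006227.
Darcy flux q = K · i = 34.50 × 0.0006227 = 0.02148 m/day.
Seepage velocity v = q / n_e = 0.02148 / 0.21 = 0.1023 m/day.
Travel time t = L / v = 2200 / 0.1023 = 21504 days = 58.88 years.

58.9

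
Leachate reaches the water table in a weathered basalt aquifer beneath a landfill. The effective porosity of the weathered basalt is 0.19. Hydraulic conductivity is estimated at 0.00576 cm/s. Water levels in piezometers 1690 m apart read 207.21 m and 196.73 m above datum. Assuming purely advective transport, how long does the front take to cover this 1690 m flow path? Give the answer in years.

Convert K: 0.00576 cm/s × 864 = 4.977 m/day.
Hydraulic gradient i = (207.21 − 196.73) / 1690 = 10.48 / 1690 = 0.006201.
Darcy flux q = K · i = 4.977 × 0.006201 = 0.03086 m/day.
Seepage velocity v = q / n_e = 0.03086 / 0.19 = 0.1624 m/day.
Travel time t = L / v = 1690 / 0.1624 = 10405 days = 28.49 years.

28.5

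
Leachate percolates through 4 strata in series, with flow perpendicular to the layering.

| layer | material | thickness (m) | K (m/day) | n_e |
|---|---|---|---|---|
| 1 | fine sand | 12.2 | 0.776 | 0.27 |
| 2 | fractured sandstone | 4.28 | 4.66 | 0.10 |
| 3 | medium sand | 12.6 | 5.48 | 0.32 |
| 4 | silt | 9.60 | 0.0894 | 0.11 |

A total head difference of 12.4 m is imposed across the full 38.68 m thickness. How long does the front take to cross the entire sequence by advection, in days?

89.7

With flow normal to the layers, continuity requires the same specific discharge q through every layer.
Σ(b_i/K_i) = 12.2/0.776 + 4.28/4.66 + 12.6/5.48 + 9.60/0.0894 = 126.3 d.
q = Δh / Σ(b_i/K_i) = 12.4 / 126.3 = 0.09816 m/day.
In each layer the seepage velocity is v_i = q/n_i, so the layer transit time is t_i = b_i·n_i / q:
  layer 1 (fine sand): t_1 = 12.2 × 0.27 / 0.09816 = 33.56 d
  layer 2 (fractured sandstone): t_2 = 4.28 × 0.10 / 0.09816 = 4.360 d
  layer 3 (medium sand): t_3 = 12.6 × 0.32 / 0.09816 = 41.08 d
  layer 4 (silt): t_4 = 9.60 × 0.11 / 0.09816 = 10.76 d
Total t = Σ t_i = 89.75 days.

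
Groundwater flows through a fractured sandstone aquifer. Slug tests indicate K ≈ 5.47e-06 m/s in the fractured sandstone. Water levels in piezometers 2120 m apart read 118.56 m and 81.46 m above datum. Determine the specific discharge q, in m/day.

0.00827

Convert K: 5.47e-06 m/s × 86400 = 0.4726 m/day.
Hydraulic gradient i = (118.56 − 81.46) / 2120 = 37.1 / 2120 = 0.01750.
Specific discharge q = K · i = 0.4726 × 0.01750 = 0.008271 m/day.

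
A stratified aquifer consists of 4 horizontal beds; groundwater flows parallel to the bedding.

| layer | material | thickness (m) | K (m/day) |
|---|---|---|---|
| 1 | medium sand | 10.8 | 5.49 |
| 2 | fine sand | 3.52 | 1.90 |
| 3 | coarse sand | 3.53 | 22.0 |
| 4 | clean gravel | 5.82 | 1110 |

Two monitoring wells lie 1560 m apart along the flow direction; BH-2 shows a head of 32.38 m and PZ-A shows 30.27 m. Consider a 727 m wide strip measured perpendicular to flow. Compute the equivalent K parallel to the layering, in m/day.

Flow is parallel to layering, so each bed carries its own Darcy discharge and the transmissivities add.
Σ(K_i·b_i) = 5.49×10.8 + 1.90×3.52 + 22.0×3.53 + 1110×5.82 = 6604 m²/day.
Total thickness b = 23.67 m, so K_eq = Σ(K_i·b_i)/b = 279.0 m/day.

279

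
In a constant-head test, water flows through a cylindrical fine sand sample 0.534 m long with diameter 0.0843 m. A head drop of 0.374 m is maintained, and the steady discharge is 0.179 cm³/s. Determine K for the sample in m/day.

Cross-sectional area A = π·(d/2)² = π × (0.0843/2)² = 0.005581 m².
Convert discharge: 0.179 cm³/s = 1.790e-07 m³/s.
Darcy's law rearranged: K = Q·L / (A·Δh) = 1.790e-07 × 0.534 / (0.005581 × 0.374) = 4.579e-05 m/s = 3.956 m/day.

3.96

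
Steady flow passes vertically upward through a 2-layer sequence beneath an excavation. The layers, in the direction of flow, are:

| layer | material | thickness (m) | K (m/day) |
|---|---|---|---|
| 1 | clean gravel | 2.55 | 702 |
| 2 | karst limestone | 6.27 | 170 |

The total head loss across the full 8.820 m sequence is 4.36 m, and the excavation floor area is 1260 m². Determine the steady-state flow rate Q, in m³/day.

136000

Flow is perpendicular to layering, so the layers act in series and the equivalent K is the thickness-weighted harmonic mean.
Total thickness L = 2.55 + 6.27 = 8.820 m.
Σ(b_i/K_i) = 2.55/702 + 6.27/170 = 0.04051 d.
K_eq = L / Σ(b_i/K_i) = 8.820 / 0.04051 = 217.7 m/day.
Q = K_eq · A · (Δh/L) = 217.7 × 1260 × (4.36/8.820) = 1.356e+05 m³/day.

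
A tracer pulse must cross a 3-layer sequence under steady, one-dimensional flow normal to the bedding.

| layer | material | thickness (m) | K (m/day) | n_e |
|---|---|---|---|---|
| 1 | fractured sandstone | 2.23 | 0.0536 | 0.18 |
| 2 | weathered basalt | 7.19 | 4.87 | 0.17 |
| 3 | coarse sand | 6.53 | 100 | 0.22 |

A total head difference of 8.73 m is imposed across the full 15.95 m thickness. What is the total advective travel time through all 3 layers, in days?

With flow normal to the layers, continuity requires the same specific discharge q through every layer.
Σ(b_i/K_i) = 2.23/0.0536 + 7.19/4.87 + 6.53/100 = 43.15 d.
q = Δh / Σ(b_i/K_i) = 8.73 / 43.15 = 0.2023 m/day.
In each layer the seepage velocity is v_i = q/n_i, so the layer transit time is t_i = b_i·n_i / q:
  layer 1 (fractured sandstone): t_1 = 2.23 × 0.18 / 0.2023 = 1.984 d
  layer 2 (weathered basalt): t_2 = 7.19 × 0.17 / 0.2023 = 6.041 d
  layer 3 (coarse sand): t_3 = 6.53 × 0.22 / 0.2023 = 7.100 d
Total t = Σ t_i = 15.12 days.

15.1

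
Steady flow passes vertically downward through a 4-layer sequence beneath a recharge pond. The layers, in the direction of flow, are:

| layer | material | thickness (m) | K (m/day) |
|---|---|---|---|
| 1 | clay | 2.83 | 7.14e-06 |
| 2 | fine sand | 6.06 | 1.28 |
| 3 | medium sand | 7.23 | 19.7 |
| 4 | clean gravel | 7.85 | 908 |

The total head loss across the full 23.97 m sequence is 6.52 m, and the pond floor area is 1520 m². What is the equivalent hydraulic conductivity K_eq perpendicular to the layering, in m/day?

6.05e-05

Flow is perpendicular to layering, so the layers act in series and the equivalent K is the thickness-weighted harmonic mean.
Total thickness L = 2.83 + 6.06 + 7.23 + 7.85 = 23.97 m.
Σ(b_i/K_i) = 2.83/7.14e-06 + 6.06/1.28 + 7.23/19.7 + 7.85/908 = 3.964e+05 d.
K_eq = L / Σ(b_i/K_i) = 23.97 / 3.964e+05 = 6.047e-05 m/day.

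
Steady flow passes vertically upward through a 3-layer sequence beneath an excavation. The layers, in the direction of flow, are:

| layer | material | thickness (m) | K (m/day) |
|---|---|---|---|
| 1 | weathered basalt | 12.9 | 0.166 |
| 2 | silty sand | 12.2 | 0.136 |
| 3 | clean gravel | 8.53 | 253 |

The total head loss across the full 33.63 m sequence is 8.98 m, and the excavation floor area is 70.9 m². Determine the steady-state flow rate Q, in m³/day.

Flow is perpendicular to layering, so the layers act in series and the equivalent K is the thickness-weighted harmonic mean.
Total thickness L = 12.9 + 12.2 + 8.53 = 33.63 m.
Σ(b_i/K_i) = 12.9/0.166 + 12.2/0.136 + 8.53/253 = 167.5 d.
K_eq = L / Σ(b_i/K_i) = 33.63 / 167.5 = 0.2008 m/day.
Q = K_eq · A · (Δh/L) = 0.2008 × 70.9 × (8.98/33.63) = 3.802 m³/day.

3.80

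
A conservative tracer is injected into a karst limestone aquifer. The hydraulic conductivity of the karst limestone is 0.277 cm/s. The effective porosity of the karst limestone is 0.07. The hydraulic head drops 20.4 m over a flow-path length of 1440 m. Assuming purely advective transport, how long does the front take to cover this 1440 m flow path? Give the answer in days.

29.7

Convert K: 0.277 cm/s × 864 = 239.3 m/day.
Hydraulic gradient i = Δh / L = 20.4 / 1440 = 0.01417.
Darcy flux q = K · i = 239.3 × 0.01417 = 3.390 m/day.
Seepage velocity v = q / n_e = 3.390 / 0.07 = 48.44 m/day.
Travel time t = L / v = 1440 / 48.44 = 29.73 days.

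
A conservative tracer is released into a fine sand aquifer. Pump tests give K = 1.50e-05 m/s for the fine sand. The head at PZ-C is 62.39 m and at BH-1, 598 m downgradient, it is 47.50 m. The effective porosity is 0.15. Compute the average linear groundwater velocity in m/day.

Convert K: 1.50e-05 m/s × 86400 = 1.296 m/day.
Hydraulic gradient i = (62.39 − 47.50) / 598 = 14.89 / 598 = 0.02490.
Darcy flux q = K · i = 1.296 × 0.02490 = 0.03227 m/day.
Seepage velocity v = q / n_e = 0.03227 / 0.15 = 0.2151 m/day.

0.215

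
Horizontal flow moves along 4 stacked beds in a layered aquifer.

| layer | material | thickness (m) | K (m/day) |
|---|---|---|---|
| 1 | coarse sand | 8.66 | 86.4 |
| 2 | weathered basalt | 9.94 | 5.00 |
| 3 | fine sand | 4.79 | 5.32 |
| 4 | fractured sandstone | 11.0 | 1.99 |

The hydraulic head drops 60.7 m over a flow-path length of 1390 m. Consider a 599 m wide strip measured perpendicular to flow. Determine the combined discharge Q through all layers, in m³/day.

22100

Flow is parallel to layering, so each bed carries its own Darcy discharge and the transmissivities add.
Σ(K_i·b_i) = 86.4×8.66 + 5.00×9.94 + 5.32×4.79 + 1.99×11.0 = 845.3 m²/day.
Hydraulic gradient i = Δh / L = 60.7 / 1390 = 0.04367.
Q = Σ(K_i·b_i) · W · i = 845.3 × 599 × 0.04367 = 22111 m³/day.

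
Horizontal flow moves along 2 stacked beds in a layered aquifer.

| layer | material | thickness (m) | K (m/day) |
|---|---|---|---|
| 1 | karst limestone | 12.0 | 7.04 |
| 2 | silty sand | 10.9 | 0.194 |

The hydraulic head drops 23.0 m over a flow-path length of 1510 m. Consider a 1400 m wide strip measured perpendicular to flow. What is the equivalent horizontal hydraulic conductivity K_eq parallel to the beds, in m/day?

Flow is parallel to layering, so each bed carries its own Darcy discharge and the transmissivities add.
Σ(K_i·b_i) = 7.04×12.0 + 0.194×10.9 = 86.59 m²/day.
Total thickness b = 22.90 m, so K_eq = Σ(K_i·b_i)/b = 3.781 m/day.

3.78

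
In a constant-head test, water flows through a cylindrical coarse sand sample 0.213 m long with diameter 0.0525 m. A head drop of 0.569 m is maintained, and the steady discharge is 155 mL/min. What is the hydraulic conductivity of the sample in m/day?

Cross-sectional area A = π·(d/2)² = π × (0.0525/2)² = 0.002165 m².
Convert discharge: 155 mL/min = 2.583e-06 m³/s.
Darcy's law rearranged: K = Q·L / (A·Δh) = 2.583e-06 × 0.213 / (0.002165 × 0.569) = 0.0004467 m/s = 38.60 m/day.

38.6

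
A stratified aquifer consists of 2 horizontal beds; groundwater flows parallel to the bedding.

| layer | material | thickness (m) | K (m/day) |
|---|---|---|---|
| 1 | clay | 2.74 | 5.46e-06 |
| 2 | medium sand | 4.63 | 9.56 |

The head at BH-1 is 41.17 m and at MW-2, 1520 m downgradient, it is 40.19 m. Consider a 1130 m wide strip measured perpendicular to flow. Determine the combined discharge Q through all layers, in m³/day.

Flow is parallel to layering, so each bed carries its own Darcy discharge and the transmissivities add.
Σ(K_i·b_i) = 5.46e-06×2.74 + 9.56×4.63 = 44.26 m²/day.
Hydraulic gradient i = (41.17 − 40.19) / 1520 = 0.98 / 1520 = 0.0006447.
Q = Σ(K_i·b_i) · W · i = 44.26 × 1130 × 0.0006447 = 32.25 m³/day.

32.2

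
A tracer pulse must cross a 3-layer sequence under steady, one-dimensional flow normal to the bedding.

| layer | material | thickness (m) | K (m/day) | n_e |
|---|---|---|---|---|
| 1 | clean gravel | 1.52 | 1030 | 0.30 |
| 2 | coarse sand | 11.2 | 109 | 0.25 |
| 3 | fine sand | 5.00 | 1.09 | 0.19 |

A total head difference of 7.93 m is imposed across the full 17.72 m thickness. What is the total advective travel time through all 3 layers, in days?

With flow normal to the layers, continuity requires the same specific discharge q through every layer.
Σ(b_i/K_i) = 1.52/1030 + 11.2/109 + 5.00/1.09 = 4.691 d.
q = Δh / Σ(b_i/K_i) = 7.93 / 4.691 = 1.690 m/day.
In each layer the seepage velocity is v_i = q/n_i, so the layer transit time is t_i = b_i·n_i / q:
  layer 1 (clean gravel): t_1 = 1.52 × 0.30 / 1.690 = 0.2698 d
  layer 2 (coarse sand): t_2 = 11.2 × 0.25 / 1.690 = 1.656 d
  layer 3 (fine sand): t_3 = 5.00 × 0.19 / 1.690 = 0.5620 d
Total t = Σ t_i = 2.488 days.

2.49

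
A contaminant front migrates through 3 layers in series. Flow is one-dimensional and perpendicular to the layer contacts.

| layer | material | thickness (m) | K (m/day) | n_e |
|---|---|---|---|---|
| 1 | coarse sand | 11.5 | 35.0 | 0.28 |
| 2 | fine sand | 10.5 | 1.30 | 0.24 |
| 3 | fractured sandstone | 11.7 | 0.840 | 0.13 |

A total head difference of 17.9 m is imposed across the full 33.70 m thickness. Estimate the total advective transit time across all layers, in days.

9.06

With flow normal to the layers, continuity requires the same specific discharge q through every layer.
Σ(b_i/K_i) = 11.5/35.0 + 10.5/1.30 + 11.7/0.840 = 22.33 d.
q = Δh / Σ(b_i/K_i) = 17.9 / 22.33 = 0.8015 m/day.
In each layer the seepage velocity is v_i = q/n_i, so the layer transit time is t_i = b_i·n_i / q:
  layer 1 (coarse sand): t_1 = 11.5 × 0.28 / 0.8015 = 4.018 d
  layer 2 (fine sand): t_2 = 10.5 × 0.24 / 0.8015 = 3.144 d
  layer 3 (fractured sandstone): t_3 = 11.7 × 0.13 / 0.8015 = 1.898 d
Total t = Σ t_i = 9.060 days.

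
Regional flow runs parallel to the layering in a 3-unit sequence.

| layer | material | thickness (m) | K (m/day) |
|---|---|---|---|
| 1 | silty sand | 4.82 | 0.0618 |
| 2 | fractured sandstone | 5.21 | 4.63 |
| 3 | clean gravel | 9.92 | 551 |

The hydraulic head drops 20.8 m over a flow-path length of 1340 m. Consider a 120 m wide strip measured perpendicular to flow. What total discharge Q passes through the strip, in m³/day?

10200

Flow is parallel to layering, so each bed carries its own Darcy discharge and the transmissivities add.
Σ(K_i·b_i) = 0.0618×4.82 + 4.63×5.21 + 551×9.92 = 5490 m²/day.
Hydraulic gradient i = Δh / L = 20.8 / 1340 = 0.01552.
Q = Σ(K_i·b_i) · W · i = 5490 × 120 × 0.01552 = 10227 m³/day.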